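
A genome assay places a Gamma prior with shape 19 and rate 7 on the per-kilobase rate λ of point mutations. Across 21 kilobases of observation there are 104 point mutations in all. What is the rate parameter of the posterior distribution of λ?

28

Total count 104 over total exposure 21 kilobases.
By Gamma–Poisson conjugacy, the posterior is Gamma(α + Σx, β + Σt) = Gamma(19 + 104, 7 + 21) = Gamma(123, 28).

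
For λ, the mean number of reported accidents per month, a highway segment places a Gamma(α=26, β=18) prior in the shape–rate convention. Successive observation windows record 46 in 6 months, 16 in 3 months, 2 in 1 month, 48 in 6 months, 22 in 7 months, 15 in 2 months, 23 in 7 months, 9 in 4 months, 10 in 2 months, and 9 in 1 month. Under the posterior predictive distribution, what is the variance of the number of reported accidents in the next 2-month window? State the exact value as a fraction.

26668/3249

Total count: 46 + 16 + 2 + 48 + 22 + 15 + 23 + 9 + 10 + 9 = 200.
Total exposure: 6 + 3 + 1 + 6 + 7 + 2 + 7 + 4 + 2 + 1 = 39 months.
The Gamma prior is conjugate for the Poisson rate, so λ | data ~ Gamma(26+200, 18+39) = Gamma(226, 57).
The posterior predictive for a window of length T is Negative Binomial with variance T·α'·(β'+T)/β'² = 2·226·59/3249 = 26668/3249.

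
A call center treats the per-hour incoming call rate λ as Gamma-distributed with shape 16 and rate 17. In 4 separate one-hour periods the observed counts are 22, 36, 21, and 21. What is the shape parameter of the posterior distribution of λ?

Total count: 22 + 36 + 21 + 21 = 100.
Total exposure: 4 hours.
The Gamma prior is conjugate for the Poisson rate, so λ | data ~ Gamma(16+100, 17+4) = Gamma(116, 21).

116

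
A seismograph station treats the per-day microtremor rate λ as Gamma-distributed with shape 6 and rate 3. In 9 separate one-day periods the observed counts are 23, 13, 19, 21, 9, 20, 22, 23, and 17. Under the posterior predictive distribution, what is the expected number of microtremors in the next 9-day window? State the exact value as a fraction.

519/4

Total count: 23 + 13 + 19 + 21 + 9 + 20 + 22 + 23 + 17 = 167.
Total exposure: 9 days.
Gamma(α, β) with Poisson data over total exposure Σt gives posterior Gamma(α+Σx, β+Σt) = Gamma(173, 12).
Predictive mean over a 9-day window = T·E[λ|data] = 9·173/12 = 519/4.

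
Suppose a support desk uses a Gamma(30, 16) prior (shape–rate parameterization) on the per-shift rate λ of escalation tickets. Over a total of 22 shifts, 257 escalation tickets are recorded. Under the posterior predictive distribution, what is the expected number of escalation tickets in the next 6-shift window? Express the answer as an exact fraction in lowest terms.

861/19

Total count 257 over total exposure 22 shifts.
By Gamma–Poisson conjugacy, the posterior is Gamma(α + Σx, β + Σt) = Gamma(30 + 257, 16 + 22) = Gamma(287, 38).
Predictive mean over a 6-shift window = T·E[λ|data] = 6·287/38 = 861/19.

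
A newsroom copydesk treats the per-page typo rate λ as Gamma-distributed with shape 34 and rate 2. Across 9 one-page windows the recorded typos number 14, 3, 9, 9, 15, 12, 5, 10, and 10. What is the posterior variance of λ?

1

Total count: 14 + 3 + 9 + 9 + 15 + 12 + 5 + 10 + 10 = 87.
Total exposure: 9 pages.
Gamma(α, β) with Poisson data over total exposure Σt gives posterior Gamma(α+Σx, β+Σt) = Gamma(121, 11).
Posterior variance = α'/β'² = 121/121 = 1.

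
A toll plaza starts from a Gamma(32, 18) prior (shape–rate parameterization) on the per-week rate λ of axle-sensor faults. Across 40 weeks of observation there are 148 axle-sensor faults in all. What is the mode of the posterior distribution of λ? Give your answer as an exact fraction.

179/58

Total count 148 over total exposure 40 weeks.
Posterior: α' = 32 + 148 = 180, β' = 18 + 40 = 58.
Posterior mode = (α'−1)/β' = 179/58.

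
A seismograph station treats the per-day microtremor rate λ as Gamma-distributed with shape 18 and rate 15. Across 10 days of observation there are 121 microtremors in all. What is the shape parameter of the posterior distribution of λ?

Total count 121 over total exposure 10 days.
Conjugate update: add total count to the shape and total exposure to the rate, giving Gamma(139, 25).

139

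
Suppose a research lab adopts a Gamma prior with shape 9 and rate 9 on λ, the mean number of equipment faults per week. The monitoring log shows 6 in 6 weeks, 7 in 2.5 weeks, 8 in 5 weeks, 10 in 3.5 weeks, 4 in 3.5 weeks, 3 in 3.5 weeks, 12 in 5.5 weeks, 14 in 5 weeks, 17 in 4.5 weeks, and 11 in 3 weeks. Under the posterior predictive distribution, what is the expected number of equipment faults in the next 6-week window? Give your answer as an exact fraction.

202/17

Total count: 6 + 7 + 8 + 10 + 4 + 3 + 12 + 14 + 17 + 11 = 92.
Total exposure: 6 + 2.5 + 5 + 3.5 + 3.5 + 3.5 + 5.5 + 5 + 4.5 + 3 = 42 weeks.
Posterior: α' = 9 + 92 = 101, β' = 9 + 42 = 51.
Predictive mean over a 6-week window = T·E[λ|data] = 6·101/51 = 202/17.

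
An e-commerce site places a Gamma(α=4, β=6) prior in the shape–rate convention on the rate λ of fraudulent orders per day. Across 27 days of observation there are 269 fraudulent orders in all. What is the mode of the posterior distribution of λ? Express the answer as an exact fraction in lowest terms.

272/33

Total count 269 over total exposure 27 days.
By Gamma–Poisson conjugacy, the posterior is Gamma(α + Σx, β + Σt) = Gamma(4 + 269, 6 + 27) = Gamma(273, 33).
Posterior mode = (α'−1)/β' = 272/33.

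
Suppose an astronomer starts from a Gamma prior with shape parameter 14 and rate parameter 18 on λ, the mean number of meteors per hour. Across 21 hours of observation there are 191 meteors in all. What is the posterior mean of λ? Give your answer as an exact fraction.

205/39

Total count 191 over total exposure 21 hours.
By Gamma–Poisson conjugacy, the posterior is Gamma(α + Σx, β + Σt) = Gamma(14 + 191, 18 + 21) = Gamma(205, 39).
Posterior mean = α'/β' = 205/39.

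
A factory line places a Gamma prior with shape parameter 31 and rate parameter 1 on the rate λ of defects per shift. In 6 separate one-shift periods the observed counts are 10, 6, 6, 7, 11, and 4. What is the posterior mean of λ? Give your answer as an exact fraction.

Total count: 10 + 6 + 6 + 7 + 11 + 4 = 44.
Total exposure: 6 shifts.
Posterior: α' = 31 + 44 = 75, β' = 1 + 6 = 7.
Posterior mean = α'/β' = 75/7.

75/7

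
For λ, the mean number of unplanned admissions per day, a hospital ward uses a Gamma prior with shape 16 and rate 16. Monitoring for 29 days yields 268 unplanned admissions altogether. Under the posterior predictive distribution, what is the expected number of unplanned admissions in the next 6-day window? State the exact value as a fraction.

Total count 268 over total exposure 29 days.
By Gamma–Poisson conjugacy, the posterior is Gamma(α + Σx, β + Σt) = Gamma(16 + 268, 16 + 29) = Gamma(284, 45).
Predictive mean over a 6-day window = T·E[λ|data] = 6·284/45 = 568/15.

568/15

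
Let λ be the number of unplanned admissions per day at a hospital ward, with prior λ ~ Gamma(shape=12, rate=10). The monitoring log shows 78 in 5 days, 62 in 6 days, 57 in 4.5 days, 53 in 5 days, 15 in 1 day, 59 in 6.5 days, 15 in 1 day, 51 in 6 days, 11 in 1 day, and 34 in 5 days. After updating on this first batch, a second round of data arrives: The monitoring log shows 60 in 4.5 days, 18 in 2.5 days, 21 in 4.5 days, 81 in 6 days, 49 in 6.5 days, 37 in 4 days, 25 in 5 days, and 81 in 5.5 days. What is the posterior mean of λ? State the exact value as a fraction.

Total count: 78 + 62 + 57 + 53 + 15 + 59 + 15 + 51 + 11 + 34 = 435.
Total exposure: 5 + 6 + 4.5 + 5 + 1 + 6.5 + 1 + 6 + 1 + 5 = 41 days.
After the first batch: Gamma(12 + 435, 10 + 41) = Gamma(447, 51).
Total count: 60 + 18 + 21 + 81 + 49 + 37 + 25 + 81 = 372.
Total exposure: 4.5 + 2.5 + 4.5 + 6 + 6.5 + 4 + 5 + 5.5 = 38.5 days.
After the second batch: Gamma(447 + 372, 51 + 38.5) = Gamma(819, 179/2).
Posterior mean = α'/β' = 819/(179/2) = 1638/179.

1638/179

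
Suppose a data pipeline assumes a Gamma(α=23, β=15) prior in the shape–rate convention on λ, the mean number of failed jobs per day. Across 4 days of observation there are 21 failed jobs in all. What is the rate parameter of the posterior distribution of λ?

Total count 21 over total exposure 4 days.
The Gamma prior is conjugate for the Poisson rate, so λ | data ~ Gamma(23+21, 15+4) = Gamma(44, 19).

19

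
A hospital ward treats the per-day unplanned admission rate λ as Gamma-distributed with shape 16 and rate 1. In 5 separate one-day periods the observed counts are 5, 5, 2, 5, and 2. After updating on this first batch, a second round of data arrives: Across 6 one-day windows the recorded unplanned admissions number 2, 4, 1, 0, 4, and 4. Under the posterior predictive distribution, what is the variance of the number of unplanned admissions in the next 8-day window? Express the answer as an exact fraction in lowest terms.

500/9

Total count: 5 + 5 + 2 + 5 + 2 = 19.
Total exposure: 5 days.
After the first batch: Gamma(16 + 19, 1 + 5) = Gamma(35, 6).
Total count: 2 + 4 + 1 + 0 + 4 + 4 = 15.
Total exposure: 6 days.
After the second batch: Gamma(35 + 15, 6 + 6) = Gamma(50, 12).
The posterior predictive for a window of length T is Negative Binomial with variance T·α'·(β'+T)/β'² = 8·50·20/144 = 500/9.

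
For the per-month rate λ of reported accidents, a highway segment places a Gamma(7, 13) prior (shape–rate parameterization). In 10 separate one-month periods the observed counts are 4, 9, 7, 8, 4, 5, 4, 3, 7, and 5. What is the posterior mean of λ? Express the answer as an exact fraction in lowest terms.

63/23

Total count: 4 + 9 + 7 + 8 + 4 + 5 + 4 + 3 + 7 + 5 = 56.
Total exposure: 10 months.
Posterior: α' = 7 + 56 = 63, β' = 13 + 10 = 23.
Posterior mean = α'/β' = 63/23.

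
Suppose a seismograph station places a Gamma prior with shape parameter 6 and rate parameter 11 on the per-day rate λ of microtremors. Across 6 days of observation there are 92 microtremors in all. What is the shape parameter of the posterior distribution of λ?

98

Total count 92 over total exposure 6 days.
Gamma(α, β) with Poisson data over total exposure Σt gives posterior Gamma(α+Σx, β+Σt) = Gamma(98, 17).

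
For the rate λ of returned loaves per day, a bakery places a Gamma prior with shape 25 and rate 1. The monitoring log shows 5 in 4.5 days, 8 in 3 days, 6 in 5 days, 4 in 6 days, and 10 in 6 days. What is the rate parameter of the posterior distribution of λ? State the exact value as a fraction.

Total count: 5 + 8 + 6 + 4 + 10 = 33.
Total exposure: 4.5 + 3 + 5 + 6 + 6 = 24.5 days.
The Gamma prior is conjugate for the Poisson rate, so λ | data ~ Gamma(25+33, 1+24.5) = Gamma(58, 51/2).

51/2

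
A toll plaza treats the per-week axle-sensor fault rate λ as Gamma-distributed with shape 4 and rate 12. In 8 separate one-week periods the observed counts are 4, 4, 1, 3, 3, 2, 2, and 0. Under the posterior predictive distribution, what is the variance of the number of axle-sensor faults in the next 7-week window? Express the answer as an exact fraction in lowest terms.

4347/400

Total count: 4 + 4 + 1 + 3 + 3 + 2 + 2 + 0 = 19.
Total exposure: 8 weeks.
Conjugate update: add total count to the shape and total exposure to the rate, giving Gamma(23, 20).
The posterior predictive for a window of length T is Negative Binomial with variance T·α'·(β'+T)/β'² = 7·23·27/400 = 4347/400.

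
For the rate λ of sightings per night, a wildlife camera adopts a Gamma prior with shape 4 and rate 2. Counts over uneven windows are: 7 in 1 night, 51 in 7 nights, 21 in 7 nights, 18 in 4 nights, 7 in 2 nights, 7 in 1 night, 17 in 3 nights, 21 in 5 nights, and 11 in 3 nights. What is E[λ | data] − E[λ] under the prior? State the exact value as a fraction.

94/35

Total count: 7 + 51 + 21 + 18 + 7 + 7 + 17 + 21 + 11 = 160.
Total exposure: 1 + 7 + 7 + 4 + 2 + 1 + 3 + 5 + 3 = 33 nights.
Gamma(α, β) with Poisson data over total exposure Σt gives posterior Gamma(α+Σx, β+Σt) = Gamma(164, 35).
Posterior mean = 164/35 = 164/35; prior mean = 4/2 = 2. Difference = 164/35 − 2 = 94/35.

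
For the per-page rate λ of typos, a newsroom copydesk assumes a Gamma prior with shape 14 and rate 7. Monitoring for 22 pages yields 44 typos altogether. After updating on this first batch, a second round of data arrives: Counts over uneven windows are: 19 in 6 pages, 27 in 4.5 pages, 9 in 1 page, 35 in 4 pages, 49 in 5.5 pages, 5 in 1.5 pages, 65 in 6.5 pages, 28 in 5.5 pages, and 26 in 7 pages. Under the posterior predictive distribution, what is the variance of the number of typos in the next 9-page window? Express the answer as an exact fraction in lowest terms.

102078/2209

Total count 44 over total exposure 22 pages.
After the first batch: Gamma(14 + 44, 7 + 22) = Gamma(58, 29).
Total count: 19 + 27 + 9 + 35 + 49 + 5 + 65 + 28 + 26 = 263.
Total exposure: 6 + 4.5 + 1 + 4 + 5.5 + 1.5 + 6.5 + 5.5 + 7 = 41.5 pages.
After the second batch: Gamma(58 + 263, 29 + 41.5) = Gamma(321, 141/2).
The posterior predictive for a window of length T is Negative Binomial with variance T·α'·(β'+T)/β'² = 9·321·(159/2)/(19881/4) = 102078/2209.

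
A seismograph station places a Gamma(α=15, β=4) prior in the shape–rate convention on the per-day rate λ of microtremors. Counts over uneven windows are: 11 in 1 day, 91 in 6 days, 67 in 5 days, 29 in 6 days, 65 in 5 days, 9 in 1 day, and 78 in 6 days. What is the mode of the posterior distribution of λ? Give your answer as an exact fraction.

Total count: 11 + 91 + 67 + 29 + 65 + 9 + 78 = 350.
Total exposure: 1 + 6 + 5 + 6 + 5 + 1 + 6 = 30 days.
Gamma(α, β) with Poisson data over total exposure Σt gives posterior Gamma(α+Σx, β+Σt) = Gamma(365, 34).
Posterior mode = (α'−1)/β' = 364/34 = 182/17.

182/17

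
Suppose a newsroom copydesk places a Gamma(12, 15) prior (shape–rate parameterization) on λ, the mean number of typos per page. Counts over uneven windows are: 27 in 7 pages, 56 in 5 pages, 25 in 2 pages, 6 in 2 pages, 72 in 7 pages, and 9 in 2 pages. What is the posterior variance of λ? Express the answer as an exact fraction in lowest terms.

207/1600

Total count: 27 + 56 + 25 + 6 + 72 + 9 = 195.
Total exposure: 7 + 5 + 2 + 2 + 7 + 2 = 25 pages.
The Gamma prior is conjugate for the Poisson rate, so λ | data ~ Gamma(12+195, 15+25) = Gamma(207, 40).
Posterior variance = α'/β'² = 207/1600.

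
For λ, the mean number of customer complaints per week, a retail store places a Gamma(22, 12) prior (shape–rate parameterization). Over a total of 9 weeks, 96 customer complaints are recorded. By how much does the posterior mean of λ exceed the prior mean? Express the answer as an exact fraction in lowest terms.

Total count 96 over total exposure 9 weeks.
The Gamma prior is conjugate for the Poisson rate, so λ | data ~ Gamma(22+96, 12+9) = Gamma(118, 21).
Posterior mean = 118/21 = 118/21; prior mean = 22/12 = 11/6. Difference = 118/21 − 11/6 = 53/14.

53/14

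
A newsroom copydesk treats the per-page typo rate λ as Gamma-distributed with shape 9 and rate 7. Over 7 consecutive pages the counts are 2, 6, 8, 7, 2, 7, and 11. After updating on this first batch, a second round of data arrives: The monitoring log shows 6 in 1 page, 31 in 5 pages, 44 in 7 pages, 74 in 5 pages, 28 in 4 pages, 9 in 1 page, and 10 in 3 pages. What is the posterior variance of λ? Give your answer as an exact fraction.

Total count: 2 + 6 + 8 + 7 + 2 + 7 + 11 = 43.
Total exposure: 7 pages.
After the first batch: Gamma(9 + 43, 7 + 7) = Gamma(52, 14).
Total count: 6 + 31 + 44 + 74 + 28 + 9 + 10 = 202.
Total exposure: 1 + 5 + 7 + 5 + 4 + 1 + 3 = 26 pages.
After the second batch: Gamma(52 + 202, 14 + 26) = Gamma(254, 40).
Posterior variance = α'/β'² = 254/1600 = 127/800.

127/800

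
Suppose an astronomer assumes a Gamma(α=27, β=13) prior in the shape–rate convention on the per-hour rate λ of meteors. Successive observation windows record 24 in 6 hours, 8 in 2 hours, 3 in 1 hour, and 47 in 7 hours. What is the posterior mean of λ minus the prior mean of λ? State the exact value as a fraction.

634/377

Total count: 24 + 8 + 3 + 47 = 82.
Total exposure: 6 + 2 + 1 + 7 = 16 hours.
Gamma(α, β) with Poisson data over total exposure Σt gives posterior Gamma(α+Σx, β+Σt) = Gamma(109, 29).
Posterior mean = 109/29 = 109/29; prior mean = 27/13 = 27/13. Difference = 109/29 − 27/13 = 634/377.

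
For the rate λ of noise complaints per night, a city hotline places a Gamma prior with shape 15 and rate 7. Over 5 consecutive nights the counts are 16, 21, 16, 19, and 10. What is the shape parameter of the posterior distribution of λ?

97

Total count: 16 + 21 + 16 + 19 + 10 = 82.
Total exposure: 5 nights.
Gamma(α, β) with Poisson data over total exposure Σt gives posterior Gamma(α+Σx, β+Σt) = Gamma(97, 12).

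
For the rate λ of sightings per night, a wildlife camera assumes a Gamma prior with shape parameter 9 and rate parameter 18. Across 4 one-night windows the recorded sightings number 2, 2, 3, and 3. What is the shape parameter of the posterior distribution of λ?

19

Total count: 2 + 2 + 3 + 3 = 10.
Total exposure: 4 nights.
Gamma(α, β) with Poisson data over total exposure Σt gives posterior Gamma(α+Σx, β+Σt) = Gamma(19, 22).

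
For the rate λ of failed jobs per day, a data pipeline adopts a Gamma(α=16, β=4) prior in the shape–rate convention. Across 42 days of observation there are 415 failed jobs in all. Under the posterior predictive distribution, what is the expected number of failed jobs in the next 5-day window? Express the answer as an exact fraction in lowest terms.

Total count 415 over total exposure 42 days.
The Gamma prior is conjugate for the Poisson rate, so λ | data ~ Gamma(16+415, 4+42) = Gamma(431, 46).
Predictive mean over a 5-day window = T·E[λ|data] = 5·431/46 = 2155/46.

2155/46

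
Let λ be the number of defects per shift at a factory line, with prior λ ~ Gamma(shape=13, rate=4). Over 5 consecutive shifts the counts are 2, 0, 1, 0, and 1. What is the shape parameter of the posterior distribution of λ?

Total count: 2 + 0 + 1 + 0 + 1 = 4.
Total exposure: 5 shifts.
Posterior: α' = 13 + 4 = 17, β' = 4 + 5 = 9.

17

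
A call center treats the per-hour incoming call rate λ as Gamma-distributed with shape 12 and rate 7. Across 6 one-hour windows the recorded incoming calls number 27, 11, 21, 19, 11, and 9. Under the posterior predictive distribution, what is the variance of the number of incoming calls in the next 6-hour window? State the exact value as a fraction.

12540/169

Total count: 27 + 11 + 21 + 19 + 11 + 9 = 98.
Total exposure: 6 hours.
Conjugate update: add total count to the shape and total exposure to the rate, giving Gamma(110, 13).
The posterior predictive for a window of length T is Negative Binomial with variance T·α'·(β'+T)/β'² = 6·110·19/169 = 12540/169.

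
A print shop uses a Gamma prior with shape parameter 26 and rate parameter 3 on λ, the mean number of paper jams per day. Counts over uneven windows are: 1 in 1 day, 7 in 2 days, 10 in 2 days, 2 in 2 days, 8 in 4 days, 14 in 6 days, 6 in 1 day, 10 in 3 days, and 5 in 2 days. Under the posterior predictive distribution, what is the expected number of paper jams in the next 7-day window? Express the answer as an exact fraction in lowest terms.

Total count: 1 + 7 + 10 + 2 + 8 + 14 + 6 + 10 + 5 = 63.
Total exposure: 1 + 2 + 2 + 2 + 4 + 6 + 1 + 3 + 2 = 23 days.
The Gamma prior is conjugate for the Poisson rate, so λ | data ~ Gamma(26+63, 3+23) = Gamma(89, 26).
Predictive mean over a 7-day window = T·E[λ|data] = 7·89/26 = 623/26.

623/26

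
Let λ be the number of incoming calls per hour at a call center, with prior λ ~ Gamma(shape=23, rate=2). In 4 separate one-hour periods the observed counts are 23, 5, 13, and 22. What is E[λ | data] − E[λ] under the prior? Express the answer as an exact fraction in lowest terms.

Total count: 23 + 5 + 13 + 22 = 63.
Total exposure: 4 hours.
Posterior: α' = 23 + 63 = 86, β' = 2 + 4 = 6.
Posterior mean = 86/6 = 43/3; prior mean = 23/2 = 23/2. Difference = 43/3 − 23/2 = 17/6.

17/6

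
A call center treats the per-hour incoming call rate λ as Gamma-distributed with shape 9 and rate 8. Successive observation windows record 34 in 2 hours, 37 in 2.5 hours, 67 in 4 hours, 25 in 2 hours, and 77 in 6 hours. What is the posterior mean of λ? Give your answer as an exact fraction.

498/49

Total count: 34 + 37 + 67 + 25 + 77 = 240.
Total exposure: 2 + 2.5 + 4 + 2 + 6 = 16.5 hours.
Gamma(α, β) with Poisson data over total exposure Σt gives posterior Gamma(α+Σx, β+Σt) = Gamma(249, 49/2).
Posterior mean = α'/β' = 249/(49/2) = 498/49.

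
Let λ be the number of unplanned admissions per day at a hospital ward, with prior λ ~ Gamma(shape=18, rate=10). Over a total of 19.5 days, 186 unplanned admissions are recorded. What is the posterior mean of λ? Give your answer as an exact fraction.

Total count 186 over total exposure 19.5 days.
Posterior: α' = 18 + 186 = 204, β' = 10 + 19.5 = 59/2.
Posterior mean = α'/β' = 204/(59/2) = 408/59.

408/59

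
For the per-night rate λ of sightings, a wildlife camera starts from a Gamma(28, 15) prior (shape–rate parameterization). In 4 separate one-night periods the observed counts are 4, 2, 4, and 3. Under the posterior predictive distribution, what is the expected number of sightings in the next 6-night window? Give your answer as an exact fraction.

246/19

Total count: 4 + 2 + 4 + 3 = 13.
Total exposure: 4 nights.
By Gamma–Poisson conjugacy, the posterior is Gamma(α + Σx, β + Σt) = Gamma(28 + 13, 15 + 4) = Gamma(41, 19).
Predictive mean over a 6-night window = T·E[λ|data] = 6·41/19 = 246/19.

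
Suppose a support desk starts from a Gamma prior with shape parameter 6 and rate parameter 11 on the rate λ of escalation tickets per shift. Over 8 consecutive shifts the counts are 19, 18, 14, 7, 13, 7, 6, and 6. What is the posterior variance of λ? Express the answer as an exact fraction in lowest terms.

96/361

Total count: 19 + 18 + 14 + 7 + 13 + 7 + 6 + 6 = 90.
Total exposure: 8 shifts.
Gamma(α, β) with Poisson data over total exposure Σt gives posterior Gamma(α+Σx, β+Σt) = Gamma(96, 19).
Posterior variance = α'/β'² = 96/361.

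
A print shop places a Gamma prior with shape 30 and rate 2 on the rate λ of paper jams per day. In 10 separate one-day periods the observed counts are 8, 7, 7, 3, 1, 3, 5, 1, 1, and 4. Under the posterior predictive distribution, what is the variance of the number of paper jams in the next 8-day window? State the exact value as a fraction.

Total count: 8 + 7 + 7 + 3 + 1 + 3 + 5 + 1 + 1 + 4 = 40.
Total exposure: 10 days.
By Gamma–Poisson conjugacy, the posterior is Gamma(α + Σx, β + Σt) = Gamma(30 + 40, 2 + 10) = Gamma(70, 12).
The posterior predictive for a window of length T is Negative Binomial with variance T·α'·(β'+T)/β'² = 8·70·20/144 = 700/9.

700/9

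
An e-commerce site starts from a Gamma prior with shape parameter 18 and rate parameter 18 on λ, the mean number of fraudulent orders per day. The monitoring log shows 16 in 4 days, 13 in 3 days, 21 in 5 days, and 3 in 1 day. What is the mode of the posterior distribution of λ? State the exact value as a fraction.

70/31

Total count: 16 + 13 + 21 + 3 = 53.
Total exposure: 4 + 3 + 5 + 1 = 13 days.
Posterior: α' = 18 + 53 = 71, β' = 18 + 13 = 31.
Posterior mode = (α'−1)/β' = 70/31.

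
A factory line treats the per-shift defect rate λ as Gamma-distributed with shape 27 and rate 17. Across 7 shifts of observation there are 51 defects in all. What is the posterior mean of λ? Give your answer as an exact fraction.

Total count 51 over total exposure 7 shifts.
Gamma(α, β) with Poisson data over total exposure Σt gives posterior Gamma(α+Σx, β+Σt) = Gamma(78, 24).
Posterior mean = α'/β' = 78/24 = 13/4.

13/4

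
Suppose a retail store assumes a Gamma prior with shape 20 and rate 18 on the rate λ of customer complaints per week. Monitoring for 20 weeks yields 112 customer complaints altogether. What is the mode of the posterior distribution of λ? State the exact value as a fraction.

Total count 112 over total exposure 20 weeks.
By Gamma–Poisson conjugacy, the posterior is Gamma(α + Σx, β + Σt) = Gamma(20 + 112, 18 + 20) = Gamma(132, 38).
Posterior mode = (α'−1)/β' = 131/38.

131/38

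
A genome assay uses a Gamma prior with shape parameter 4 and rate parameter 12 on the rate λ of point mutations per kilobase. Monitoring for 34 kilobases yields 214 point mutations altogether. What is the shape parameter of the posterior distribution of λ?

Total count 214 over total exposure 34 kilobases.
The Gamma prior is conjugate for the Poisson rate, so λ | data ~ Gamma(4+214, 12+34) = Gamma(218, 46).

218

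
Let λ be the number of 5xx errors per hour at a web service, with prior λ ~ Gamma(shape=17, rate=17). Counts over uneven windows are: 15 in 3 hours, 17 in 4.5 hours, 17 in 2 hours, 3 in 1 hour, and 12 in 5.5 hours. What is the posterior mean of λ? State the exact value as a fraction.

Total count: 15 + 17 + 17 + 3 + 12 = 64.
Total exposure: 3 + 4.5 + 2 + 1 + 5.5 = 16 hours.
Conjugate update: add total count to the shape and total exposure to the rate, giving Gamma(81, 33).
Posterior mean = α'/β' = 81/33 = 27/11.

27/11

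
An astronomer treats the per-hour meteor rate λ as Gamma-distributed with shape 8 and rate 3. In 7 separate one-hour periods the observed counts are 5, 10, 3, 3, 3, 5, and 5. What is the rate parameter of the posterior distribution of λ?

Total count: 5 + 10 + 3 + 3 + 3 + 5 + 5 = 34.
Total exposure: 7 hours.
Gamma(α, β) with Poisson data over total exposure Σt gives posterior Gamma(α+Σx, β+Σt) = Gamma(42, 10).

10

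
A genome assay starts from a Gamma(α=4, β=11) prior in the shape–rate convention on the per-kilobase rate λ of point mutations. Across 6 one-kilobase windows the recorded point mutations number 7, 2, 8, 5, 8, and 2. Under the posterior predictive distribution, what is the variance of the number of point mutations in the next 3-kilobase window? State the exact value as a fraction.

2160/289

Total count: 7 + 2 + 8 + 5 + 8 + 2 = 32.
Total exposure: 6 kilobases.
Conjugate update: add total count to the shape and total exposure to the rate, giving Gamma(36, 17).
The posterior predictive for a window of length T is Negative Binomial with variance T·α'·(β'+T)/β'² = 3·36·20/289 = 2160/289.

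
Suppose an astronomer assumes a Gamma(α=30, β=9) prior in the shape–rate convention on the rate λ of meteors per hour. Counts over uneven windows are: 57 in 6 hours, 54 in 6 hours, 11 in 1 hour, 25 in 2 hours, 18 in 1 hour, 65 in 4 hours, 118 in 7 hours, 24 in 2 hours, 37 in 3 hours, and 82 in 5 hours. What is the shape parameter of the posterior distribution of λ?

Total count: 57 + 54 + 11 + 25 + 18 + 65 + 118 + 24 + 37 + 82 = 491.
Total exposure: 6 + 6 + 1 + 2 + 1 + 4 + 7 + 2 + 3 + 5 = 37 hours.
Posterior: α' = 30 + 491 = 521, β' = 9 + 37 = 46.

521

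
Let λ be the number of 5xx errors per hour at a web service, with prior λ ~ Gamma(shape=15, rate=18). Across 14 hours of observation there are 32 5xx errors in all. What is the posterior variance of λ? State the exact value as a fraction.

47/1024

Total count 32 over total exposure 14 hours.
Gamma(α, β) with Poisson data over total exposure Σt gives posterior Gamma(α+Σx, β+Σt) = Gamma(47, 32).
Posterior variance = α'/β'² = 47/1024.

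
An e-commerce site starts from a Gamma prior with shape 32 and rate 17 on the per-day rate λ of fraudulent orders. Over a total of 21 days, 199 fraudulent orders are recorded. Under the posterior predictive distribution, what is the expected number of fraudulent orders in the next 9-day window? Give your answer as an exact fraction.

2079/38

Total count 199 over total exposure 21 days.
The Gamma prior is conjugate for the Poisson rate, so λ | data ~ Gamma(32+199, 17+21) = Gamma(231, 38).
Predictive mean over a 9-day window = T·E[λ|data] = 9·231/38 = 2079/38.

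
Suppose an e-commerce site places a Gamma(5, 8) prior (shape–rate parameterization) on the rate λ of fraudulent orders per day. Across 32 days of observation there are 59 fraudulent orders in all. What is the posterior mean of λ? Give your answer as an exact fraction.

8/5

Total count 59 over total exposure 32 days.
Posterior: α' = 5 + 59 = 64, β' = 8 + 32 = 40.
Posterior mean = α'/β' = 64/40 = 8/5.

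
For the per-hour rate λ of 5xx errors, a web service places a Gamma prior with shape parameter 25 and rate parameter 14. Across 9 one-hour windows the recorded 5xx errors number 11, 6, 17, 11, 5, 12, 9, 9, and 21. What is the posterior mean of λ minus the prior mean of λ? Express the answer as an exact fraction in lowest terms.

1189/322

Total count: 11 + 6 + 17 + 11 + 5 + 12 + 9 + 9 + 21 = 101.
Total exposure: 9 hours.
Posterior: α' = 25 + 101 = 126, β' = 14 + 9 = 23.
Posterior mean = 126/23 = 126/23; prior mean = 25/14 = 25/14. Difference = 126/23 − 25/14 = 1189/322.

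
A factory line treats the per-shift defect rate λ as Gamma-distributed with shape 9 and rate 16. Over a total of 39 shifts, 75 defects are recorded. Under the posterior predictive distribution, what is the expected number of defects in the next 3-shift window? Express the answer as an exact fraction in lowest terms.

Total count 75 over total exposure 39 shifts.
Posterior: α' = 9 + 75 = 84, β' = 16 + 39 = 55.
Predictive mean over a 3-shift window = T·E[λ|data] = 3·84/55 = 252/55.

252/55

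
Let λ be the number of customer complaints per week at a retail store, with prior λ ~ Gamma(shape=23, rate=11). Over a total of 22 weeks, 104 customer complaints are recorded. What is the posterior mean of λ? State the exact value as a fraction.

127/33

Total count 104 over total exposure 22 weeks.
The Gamma prior is conjugate for the Poisson rate, so λ | data ~ Gamma(23+104, 11+22) = Gamma(127, 33).
Posterior mean = α'/β' = 127/33.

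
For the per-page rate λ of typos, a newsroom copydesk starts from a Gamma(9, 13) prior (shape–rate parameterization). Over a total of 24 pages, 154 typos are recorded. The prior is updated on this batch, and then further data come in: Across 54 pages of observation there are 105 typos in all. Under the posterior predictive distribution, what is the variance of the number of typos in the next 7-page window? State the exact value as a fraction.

Total count 154 over total exposure 24 pages.
After the first batch: Gamma(9 + 154, 13 + 24) = Gamma(163, 37).
Total count 105 over total exposure 54 pages.
After the second batch: Gamma(163 + 105, 37 + 54) = Gamma(268, 91).
The posterior predictive for a window of length T is Negative Binomial with variance T·α'·(β'+T)/β'² = 7·268·98/8281 = 3752/169.

3752/169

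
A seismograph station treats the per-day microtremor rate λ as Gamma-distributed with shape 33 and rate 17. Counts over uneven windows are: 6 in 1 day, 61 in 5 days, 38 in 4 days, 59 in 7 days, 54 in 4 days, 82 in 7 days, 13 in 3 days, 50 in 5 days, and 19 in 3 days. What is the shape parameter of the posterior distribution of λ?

Total count: 6 + 61 + 38 + 59 + 54 + 82 + 13 + 50 + 19 = 382.
Total exposure: 1 + 5 + 4 + 7 + 4 + 7 + 3 + 5 + 3 = 39 days.
Posterior: α' = 33 + 382 = 415, β' = 17 + 39 = 56.

415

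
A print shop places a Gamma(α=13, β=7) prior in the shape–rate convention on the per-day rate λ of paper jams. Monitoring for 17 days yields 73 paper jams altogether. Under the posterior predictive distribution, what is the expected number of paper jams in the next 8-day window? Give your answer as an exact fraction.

Total count 73 over total exposure 17 days.
Posterior: α' = 13 + 73 = 86, β' = 7 + 17 = 24.
Predictive mean over an 8-day window = T·E[λ|data] = 8·86/24 = 86/3.

86/3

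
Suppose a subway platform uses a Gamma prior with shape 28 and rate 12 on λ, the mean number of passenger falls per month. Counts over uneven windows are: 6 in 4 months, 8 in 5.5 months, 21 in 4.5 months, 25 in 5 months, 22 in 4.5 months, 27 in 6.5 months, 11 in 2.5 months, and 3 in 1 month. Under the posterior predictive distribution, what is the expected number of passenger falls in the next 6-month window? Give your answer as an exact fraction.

Total count: 6 + 8 + 21 + 25 + 22 + 27 + 11 + 3 = 123.
Total exposure: 4 + 5.5 + 4.5 + 5 + 4.5 + 6.5 + 2.5 + 1 = 33.5 months.
The Gamma prior is conjugate for the Poisson rate, so λ | data ~ Gamma(28+123, 12+33.5) = Gamma(151, 91/2).
Predictive mean over a 6-month window = T·E[λ|data] = 6·151/(91/2) = 1812/91.

1812/91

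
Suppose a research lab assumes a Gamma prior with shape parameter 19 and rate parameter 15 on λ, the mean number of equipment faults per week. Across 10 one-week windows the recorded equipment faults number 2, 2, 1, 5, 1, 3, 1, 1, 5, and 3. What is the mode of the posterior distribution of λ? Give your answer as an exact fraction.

42/25

Total count: 2 + 2 + 1 + 5 + 1 + 3 + 1 + 1 + 5 + 3 = 24.
Total exposure: 10 weeks.
Posterior: α' = 19 + 24 = 43, β' = 15 + 10 = 25.
Posterior mode = (α'−1)/β' = 42/25.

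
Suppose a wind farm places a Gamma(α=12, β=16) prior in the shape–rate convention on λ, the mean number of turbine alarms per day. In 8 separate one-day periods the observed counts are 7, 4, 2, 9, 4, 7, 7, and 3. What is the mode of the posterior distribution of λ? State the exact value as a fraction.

9/4

Total count: 7 + 4 + 2 + 9 + 4 + 7 + 7 + 3 = 43.
Total exposure: 8 days.
Gamma(α, β) with Poisson data over total exposure Σt gives posterior Gamma(α+Σx, β+Σt) = Gamma(55, 24).
Posterior mode = (α'−1)/β' = 54/24 = 9/4.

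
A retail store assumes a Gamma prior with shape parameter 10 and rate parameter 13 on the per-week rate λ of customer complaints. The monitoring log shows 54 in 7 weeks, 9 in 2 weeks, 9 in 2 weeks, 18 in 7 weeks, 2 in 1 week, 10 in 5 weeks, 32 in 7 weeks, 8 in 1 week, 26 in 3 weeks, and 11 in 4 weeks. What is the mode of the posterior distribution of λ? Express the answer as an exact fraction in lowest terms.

47/13

Total count: 54 + 9 + 9 + 18 + 2 + 10 + 32 + 8 + 26 + 11 = 179.
Total exposure: 7 + 2 + 2 + 7 + 1 + 5 + 7 + 1 + 3 + 4 = 39 weeks.
Conjugate update: add total count to the shape and total exposure to the rate, giving Gamma(189, 52).
Posterior mode = (α'−1)/β' = 188/52 = 47/13.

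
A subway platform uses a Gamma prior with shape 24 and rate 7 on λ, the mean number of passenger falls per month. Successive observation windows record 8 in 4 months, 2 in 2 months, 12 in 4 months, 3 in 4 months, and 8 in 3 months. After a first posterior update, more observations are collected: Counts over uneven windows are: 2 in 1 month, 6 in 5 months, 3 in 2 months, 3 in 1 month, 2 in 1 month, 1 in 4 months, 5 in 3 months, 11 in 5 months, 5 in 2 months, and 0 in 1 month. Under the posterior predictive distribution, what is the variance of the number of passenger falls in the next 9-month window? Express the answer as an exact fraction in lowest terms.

49590/2401

Total count: 8 + 2 + 12 + 3 + 8 = 33.
Total exposure: 4 + 2 + 4 + 4 + 3 = 17 months.
After the first batch: Gamma(24 + 33, 7 + 17) = Gamma(57, 24).
Total count: 2 + 6 + 3 + 3 + 2 + 1 + 5 + 11 + 5 + 0 = 38.
Total exposure: 1 + 5 + 2 + 1 + 1 + 4 + 3 + 5 + 2 + 1 = 25 months.
After the second batch: Gamma(57 + 38, 24 + 25) = Gamma(95, 49).
The posterior predictive for a window of length T is Negative Binomial with variance T·α'·(β'+T)/β'² = 9·95·58/2401 = 49590/2401.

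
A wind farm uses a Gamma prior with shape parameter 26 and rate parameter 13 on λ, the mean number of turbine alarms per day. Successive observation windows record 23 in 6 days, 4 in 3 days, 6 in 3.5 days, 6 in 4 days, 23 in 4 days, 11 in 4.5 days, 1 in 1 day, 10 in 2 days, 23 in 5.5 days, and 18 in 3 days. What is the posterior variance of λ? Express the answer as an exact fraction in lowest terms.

Total count: 23 + 4 + 6 + 6 + 23 + 11 + 1 + 10 + 23 + 18 = 125.
Total exposure: 6 + 3 + 3.5 + 4 + 4 + 4.5 + 1 + 2 + 5.5 + 3 = 36.5 days.
By Gamma–Poisson conjugacy, the posterior is Gamma(α + Σx, β + Σt) = Gamma(26 + 125, 13 + 36.5) = Gamma(151, 99/2).
Posterior variance = α'/β'² = 151/(9801/4) = 604/9801.

604/9801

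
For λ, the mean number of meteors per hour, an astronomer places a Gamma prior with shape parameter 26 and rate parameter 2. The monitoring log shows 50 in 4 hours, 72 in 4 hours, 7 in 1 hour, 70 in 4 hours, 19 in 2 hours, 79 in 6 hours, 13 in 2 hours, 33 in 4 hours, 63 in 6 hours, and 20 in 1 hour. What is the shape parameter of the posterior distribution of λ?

Total count: 50 + 72 + 7 + 70 + 19 + 79 + 13 + 33 + 63 + 20 = 426.
Total exposure: 4 + 4 + 1 + 4 + 2 + 6 + 2 + 4 + 6 + 1 = 34 hours.
Gamma(α, β) with Poisson data over total exposure Σt gives posterior Gamma(α+Σx, β+Σt) = Gamma(452, 36).

452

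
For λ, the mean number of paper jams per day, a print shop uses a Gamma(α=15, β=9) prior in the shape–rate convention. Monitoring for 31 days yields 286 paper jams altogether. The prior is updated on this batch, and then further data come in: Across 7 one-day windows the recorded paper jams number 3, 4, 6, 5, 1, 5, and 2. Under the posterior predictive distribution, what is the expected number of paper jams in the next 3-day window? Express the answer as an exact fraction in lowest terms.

Total count 286 over total exposure 31 days.
After the first batch: Gamma(15 + 286, 9 + 31) = Gamma(301, 40).
Total count: 3 + 4 + 6 + 5 + 1 + 5 + 2 = 26.
Total exposure: 7 days.
After the second batch: Gamma(301 + 26, 40 + 7) = Gamma(327, 47).
Predictive mean over a 3-day window = T·E[λ|data] = 3·327/47 = 981/47.

981/47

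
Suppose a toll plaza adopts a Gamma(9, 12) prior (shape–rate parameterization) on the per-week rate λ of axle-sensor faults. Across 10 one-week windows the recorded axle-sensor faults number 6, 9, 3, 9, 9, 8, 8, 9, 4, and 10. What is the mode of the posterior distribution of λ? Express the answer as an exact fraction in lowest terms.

83/22

Total count: 6 + 9 + 3 + 9 + 9 + 8 + 8 + 9 + 4 + 10 = 75.
Total exposure: 10 weeks.
The Gamma prior is conjugate for the Poisson rate, so λ | data ~ Gamma(9+75, 12+10) = Gamma(84, 22).
Posterior mode = (α'−1)/β' = 83/22.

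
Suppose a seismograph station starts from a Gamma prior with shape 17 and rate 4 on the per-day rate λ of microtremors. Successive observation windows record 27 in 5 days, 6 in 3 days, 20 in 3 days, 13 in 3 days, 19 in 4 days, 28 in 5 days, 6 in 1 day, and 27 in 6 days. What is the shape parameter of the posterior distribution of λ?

Total count: 27 + 6 + 20 + 13 + 19 + 28 + 6 + 27 = 146.
Total exposure: 5 + 3 + 3 + 3 + 4 + 5 + 1 + 6 = 30 days.
Posterior: α' = 17 + 146 = 163, β' = 4 + 30 = 34.

163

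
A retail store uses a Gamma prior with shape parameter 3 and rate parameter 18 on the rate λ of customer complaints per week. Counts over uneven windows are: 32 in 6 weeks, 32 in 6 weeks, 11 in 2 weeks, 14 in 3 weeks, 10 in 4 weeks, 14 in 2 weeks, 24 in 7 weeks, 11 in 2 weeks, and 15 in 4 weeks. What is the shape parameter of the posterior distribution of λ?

Total count: 32 + 32 + 11 + 14 + 10 + 14 + 24 + 11 + 15 = 163.
Total exposure: 6 + 6 + 2 + 3 + 4 + 2 + 7 + 2 + 4 = 36 weeks.
Conjugate update: add total count to the shape and total exposure to the rate, giving Gamma(166, 54).

166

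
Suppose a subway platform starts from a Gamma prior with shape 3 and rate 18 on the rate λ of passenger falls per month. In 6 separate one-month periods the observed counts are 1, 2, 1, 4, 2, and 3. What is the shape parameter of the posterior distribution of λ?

16

Total count: 1 + 2 + 1 + 4 + 2 + 3 = 13.
Total exposure: 6 months.
By Gamma–Poisson conjugacy, the posterior is Gamma(α + Σx, β + Σt) = Gamma(3 + 13, 18 + 6) = Gamma(16, 24).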